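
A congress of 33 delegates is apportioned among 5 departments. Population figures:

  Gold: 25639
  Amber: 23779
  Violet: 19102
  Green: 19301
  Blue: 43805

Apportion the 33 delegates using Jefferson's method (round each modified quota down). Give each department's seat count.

Standard divisor 131626/33 ≈ 3988.667; standard quotas: Gold 6.428, Amber 5.962, Violet 4.789, Green 4.839, Blue 10.982.
Rounding down gives 6, 5, 4, 4, 10 = 29 seats, so the divisor must be adjusted.
With modified divisor 3700: modified quotas Gold 6.929, Amber 6.427, Violet 5.163, Green 5.216, Blue 11.839.
Rounding down: Gold 6, Amber 6, Violet 5, Green 5, Blue 11 (total 33).

Gold=6; Amber=6; Violet=5; Green=5; Blue=11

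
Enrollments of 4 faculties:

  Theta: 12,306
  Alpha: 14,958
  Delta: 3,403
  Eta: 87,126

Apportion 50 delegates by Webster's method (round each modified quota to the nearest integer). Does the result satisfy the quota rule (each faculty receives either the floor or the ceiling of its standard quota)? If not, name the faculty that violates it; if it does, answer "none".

Standard quotas: Theta 5.224, Alpha 6.349, Delta 1.444, Eta 36.983.
Webster allocation: Theta 5, Alpha 6, Delta 1, Eta 38.
Eta has quota 36.983 (lower 36, upper 37) but receives 38 — outside the quota interval.

Eta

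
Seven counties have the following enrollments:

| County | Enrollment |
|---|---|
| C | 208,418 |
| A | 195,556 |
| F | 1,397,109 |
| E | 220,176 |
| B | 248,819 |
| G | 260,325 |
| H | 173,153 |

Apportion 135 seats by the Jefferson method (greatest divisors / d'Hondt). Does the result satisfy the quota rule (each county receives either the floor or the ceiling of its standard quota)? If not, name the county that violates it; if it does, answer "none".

F

Standard quotas: C 10.407, A 9.765, F 69.764, E 10.994, B 12.425, G 12.999, H 8.646.
Jefferson allocation: C 10, A 10, F 71, E 11, B 12, G 13, H 8.
F has quota 69.764 (lower 69, upper 70) but receives 71 — outside the quota interval.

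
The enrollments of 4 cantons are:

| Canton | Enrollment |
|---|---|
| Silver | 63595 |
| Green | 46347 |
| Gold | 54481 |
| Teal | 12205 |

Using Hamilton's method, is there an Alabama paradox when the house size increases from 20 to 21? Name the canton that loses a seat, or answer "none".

Teal

At 20 seats: Silver 7, Green 5, Gold 6, Teal 2.
At 21 seats: Silver 8, Green 6, Gold 6, Teal 1.
Teal drops from 2 to 1.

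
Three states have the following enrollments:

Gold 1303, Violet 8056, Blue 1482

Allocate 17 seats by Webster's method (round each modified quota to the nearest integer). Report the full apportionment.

Standard divisor 10841/17 ≈ 637.706; standard quotas: Gold 2.043, Violet 12.633, Blue 2.324.
Rounding to the nearest integer gives Gold 2, Violet 13, Blue 2 — total 17, matching the house size, so no adjustment is needed.

Gold: 2, Violet: 13, Blue: 2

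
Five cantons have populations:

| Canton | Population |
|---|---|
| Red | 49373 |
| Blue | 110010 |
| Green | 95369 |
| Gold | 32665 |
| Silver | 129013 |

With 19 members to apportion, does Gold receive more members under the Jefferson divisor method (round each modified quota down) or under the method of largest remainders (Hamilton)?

Jefferson: Red 2, Blue 5, Green 5, Gold 1, Silver 6.
Hamilton: Red 2, Blue 5, Green 4, Gold 2, Silver 6.
Gold gets 1 under Jefferson and 2 under Hamilton.

Hamilton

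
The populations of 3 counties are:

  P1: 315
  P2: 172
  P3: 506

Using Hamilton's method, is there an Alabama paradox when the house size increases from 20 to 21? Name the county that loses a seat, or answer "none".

P2

At 20 seats: P1 6, P2 4, P3 10.
At 21 seats: P1 7, P2 3, P3 11.
P2 drops from 4 to 3.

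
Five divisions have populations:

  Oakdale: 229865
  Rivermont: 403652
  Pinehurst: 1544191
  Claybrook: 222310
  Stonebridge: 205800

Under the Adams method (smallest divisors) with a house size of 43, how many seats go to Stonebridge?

4

Standard divisor 2605818/43 ≈ 60600.419; standard quotas: Oakdale 3.793, Rivermont 6.661, Pinehurst 25.482, Claybrook 3.668, Stonebridge 3.396.
Rounding up gives 4, 7, 26, 4, 4 = 45 seats, so the divisor must be adjusted.
With modified divisor 65700: modified quotas Oakdale 3.499, Rivermont 6.144, Pinehurst 23.504, Claybrook 3.384, Stonebridge 3.132.
Rounding up: Oakdale 4, Rivermont 7, Pinehurst 24, Claybrook 4, Stonebridge 4 (total 43).
Stonebridge receives 4.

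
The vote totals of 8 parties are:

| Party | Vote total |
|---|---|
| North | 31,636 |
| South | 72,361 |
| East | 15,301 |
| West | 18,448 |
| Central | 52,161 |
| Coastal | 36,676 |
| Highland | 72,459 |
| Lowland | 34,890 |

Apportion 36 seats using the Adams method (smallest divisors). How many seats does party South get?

7

Standard divisor 333932/36 ≈ 9275.889; standard quotas: North 3.411, South 7.801, East 1.650, West 1.989, Central 5.623, Coastal 3.954, Highland 7.812, Lowland 3.761.
Rounding up gives 4, 8, 2, 2, 6, 4, 8, 4 = 38 seats, so the divisor must be adjusted.
With modified divisor 10390: modified quotas North 3.045, South 6.964, East 1.473, West 1.776, Central 5.020, Coastal 3.530, Highland 6.974, Lowland 3.358.
Rounding up: North 4, South 7, East 2, West 2, Central 6, Coastal 4, Highland 7, Lowland 4 (total 36).
South receives 7.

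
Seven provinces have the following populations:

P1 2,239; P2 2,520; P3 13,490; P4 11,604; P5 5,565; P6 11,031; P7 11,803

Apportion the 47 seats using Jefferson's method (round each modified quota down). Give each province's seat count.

P1 1, P2 2, P3 11, P4 10, P5 4, P6 9, P7 10

Standard divisor 58252/47 ≈ 1239.404; standard quotas: P1 1.807, P2 2.033, P3 10.884, P4 9.363, P5 4.490, P6 8.900, P7 9.523.
Rounding down gives 1, 2, 10, 9, 4, 8, 9 = 43 seats, so the divisor must be adjusted.
With modified divisor 1140: modified quotas P1 1.964, P2 2.211, P3 11.833, P4 10.179, P5 4.882, P6 9.676, P7 10.354.
Rounding down: P1 1, P2 2, P3 11, P4 10, P5 4, P6 9, P7 10 (total 47).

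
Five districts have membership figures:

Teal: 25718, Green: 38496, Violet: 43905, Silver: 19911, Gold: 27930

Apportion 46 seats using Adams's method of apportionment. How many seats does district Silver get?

6

Standard divisor 155960/46 ≈ 3390.435; standard quotas: Teal 7.585, Green 11.354, Violet 12.950, Silver 5.873, Gold 8.238.
Rounding up gives 8, 12, 13, 6, 9 = 48 seats, so the divisor must be adjusted.
With modified divisor 3600: modified quotas Teal 7.144, Green 10.693, Violet 12.196, Silver 5.531, Gold 7.758.
Rounding up: Teal 8, Green 11, Violet 13, Silver 6, Gold 8 (total 46).
Silver receives 6.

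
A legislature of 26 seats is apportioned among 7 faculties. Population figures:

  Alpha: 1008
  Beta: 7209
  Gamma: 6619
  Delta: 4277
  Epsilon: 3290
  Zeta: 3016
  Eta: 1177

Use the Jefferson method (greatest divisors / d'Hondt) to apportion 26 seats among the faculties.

Standard divisor 26596/26 ≈ 1022.923; standard quotas: Alpha 0.985, Beta 7.047, Gamma 6.471, Delta 4.181, Epsilon 3.216, Zeta 2.948, Eta 1.151.
Rounding down gives 0, 7, 6, 4, 3, 2, 1 = 23 seats, so the divisor must be adjusted.
With modified divisor 920: modified quotas Alpha 1.096, Beta 7.836, Gamma 7.195, Delta 4.649, Epsilon 3.576, Zeta 3.278, Eta 1.279.
Rounding down: Alpha 1, Beta 7, Gamma 7, Delta 4, Epsilon 3, Zeta 3, Eta 1 (total 26).

Alpha 1, Beta 7, Gamma 7, Delta 4, Epsilon 3, Zeta 3, Eta 1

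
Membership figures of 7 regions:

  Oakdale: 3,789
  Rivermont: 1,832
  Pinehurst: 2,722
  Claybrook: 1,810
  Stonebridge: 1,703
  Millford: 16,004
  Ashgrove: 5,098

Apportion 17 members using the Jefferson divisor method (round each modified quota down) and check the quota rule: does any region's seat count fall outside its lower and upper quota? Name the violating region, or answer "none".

Standard quotas: Oakdale 1.954, Rivermont 0.945, Pinehurst 1.404, Claybrook 0.934, Stonebridge 0.878, Millford 8.255, Ashgrove 2.630.
Jefferson allocation: Oakdale 2, Rivermont 1, Pinehurst 1, Claybrook 1, Stonebridge 1, Millford 9, Ashgrove 2.
Every allocation lies between the lower and upper quota.

none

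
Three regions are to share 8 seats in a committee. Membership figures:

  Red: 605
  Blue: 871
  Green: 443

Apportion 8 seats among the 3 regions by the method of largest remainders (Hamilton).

Red=2; Blue=4; Green=2

Total 1919; standard divisor 1919/8 ≈ 239.875.
Standard quotas: Red 2.522, Blue 3.631, Green 1.847.
Lower quotas: Red 2, Blue 3, Green 1 (sum 6, leaving 2 seats).
Remainders in descending order: Green 0.847, Blue 0.631, Red 0.522.
Largest remainders: Green, Blue receive the extra seats.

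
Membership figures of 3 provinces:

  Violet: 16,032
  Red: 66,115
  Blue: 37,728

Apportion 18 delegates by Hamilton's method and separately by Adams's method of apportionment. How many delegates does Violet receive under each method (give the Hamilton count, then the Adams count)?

2 and 3

Hamilton: Violet 2, Red 10, Blue 6.
Adams: Violet 3, Red 9, Blue 6.
Violet gets 2 under Hamilton and 3 under Adams.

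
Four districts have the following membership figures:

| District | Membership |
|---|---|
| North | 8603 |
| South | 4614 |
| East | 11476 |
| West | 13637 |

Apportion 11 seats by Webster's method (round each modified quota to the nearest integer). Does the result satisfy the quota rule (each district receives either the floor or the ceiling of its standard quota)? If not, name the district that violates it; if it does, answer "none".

Standard quotas: North 2.469, South 1.324, East 3.293, West 3.914.
Webster allocation: North 3, South 1, East 3, West 4.
Every allocation lies between the lower and upper quota.

none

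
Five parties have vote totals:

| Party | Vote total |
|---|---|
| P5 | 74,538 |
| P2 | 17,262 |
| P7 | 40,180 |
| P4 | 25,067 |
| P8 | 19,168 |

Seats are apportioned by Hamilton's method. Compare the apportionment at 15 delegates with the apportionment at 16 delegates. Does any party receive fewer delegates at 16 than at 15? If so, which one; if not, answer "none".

P2

At 15 seats: P5 6, P2 2, P7 3, P4 2, P8 2.
At 16 seats: P5 7, P2 1, P7 4, P4 2, P8 2.
P2 drops from 2 to 1.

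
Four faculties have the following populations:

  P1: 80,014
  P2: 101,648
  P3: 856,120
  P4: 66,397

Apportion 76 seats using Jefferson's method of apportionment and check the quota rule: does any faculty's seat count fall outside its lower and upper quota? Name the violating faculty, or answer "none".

P3

Standard quotas: P1 5.507, P2 6.996, P3 58.926, P4 4.570.
Jefferson allocation: P1 5, P2 7, P3 60, P4 4.
P3 has quota 58.926 (lower 58, upper 59) but receives 60 — outside the quota interval.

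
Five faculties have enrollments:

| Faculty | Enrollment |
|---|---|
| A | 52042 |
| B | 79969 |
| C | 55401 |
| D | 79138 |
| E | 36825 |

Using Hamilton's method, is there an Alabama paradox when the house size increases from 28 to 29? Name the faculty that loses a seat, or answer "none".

At 28 seats: A 5, B 7, C 5, D 7, E 4.
At 29 seats: A 5, B 8, C 5, D 8, E 3.
E drops from 4 to 3.

E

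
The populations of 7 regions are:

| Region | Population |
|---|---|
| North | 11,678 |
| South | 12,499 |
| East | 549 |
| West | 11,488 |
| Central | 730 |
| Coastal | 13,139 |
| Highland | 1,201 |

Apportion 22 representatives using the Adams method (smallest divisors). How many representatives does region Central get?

1

Standard divisor 51284/22 ≈ 2331.091; standard quotas: North 5.010, South 5.362, East 0.236, West 4.928, Central 0.313, Coastal 5.636, Highland 0.515.
Rounding up gives 6, 6, 1, 5, 1, 6, 1 = 26 seats, so the divisor must be adjusted.
With modified divisor 2900: modified quotas North 4.027, South 4.310, East 0.189, West 3.961, Central 0.252, Coastal 4.531, Highland 0.414.
Rounding up: North 5, South 5, East 1, West 4, Central 1, Coastal 5, Highland 1 (total 22).
Central receives 1.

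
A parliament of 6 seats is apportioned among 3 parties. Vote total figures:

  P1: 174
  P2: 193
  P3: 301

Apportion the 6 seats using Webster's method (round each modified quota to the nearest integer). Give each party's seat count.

P1 1, P2 2, P3 3

Standard divisor 668/6 ≈ 111.333; standard quotas: P1 1.563, P2 1.734, P3 2.704.
Rounding to the nearest integer gives 2, 2, 3 = 7 seats, so the divisor must be adjusted.
With modified divisor 118: modified quotas P1 1.475, P2 1.636, P3 2.551.
Rounding to the nearest integer: P1 1, P2 2, P3 3 (total 6).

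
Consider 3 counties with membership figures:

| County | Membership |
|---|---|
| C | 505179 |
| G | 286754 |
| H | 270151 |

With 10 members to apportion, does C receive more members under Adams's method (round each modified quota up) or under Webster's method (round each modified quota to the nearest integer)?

Adams: C 4, G 3, H 3.
Webster: C 5, G 3, H 2.
C gets 4 under Adams and 5 under Webster.

Webster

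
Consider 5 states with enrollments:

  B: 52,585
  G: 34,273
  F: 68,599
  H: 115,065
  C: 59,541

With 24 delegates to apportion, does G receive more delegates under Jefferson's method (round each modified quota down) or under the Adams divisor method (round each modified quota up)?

Jefferson: B 4, G 2, F 5, H 9, C 4.
Adams: B 4, G 3, F 5, H 8, C 4.
G gets 2 under Jefferson and 3 under Adams.

Adams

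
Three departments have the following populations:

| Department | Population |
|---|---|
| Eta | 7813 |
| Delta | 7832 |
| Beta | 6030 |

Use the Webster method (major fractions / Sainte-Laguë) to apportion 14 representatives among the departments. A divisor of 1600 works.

Eta: 5, Delta: 5, Beta: 4

With modified divisor 1600: modified quotas Eta 4.883, Delta 4.895, Beta 3.769.
Rounding to the nearest integer: Eta 5, Delta 5, Beta 4 (total 14).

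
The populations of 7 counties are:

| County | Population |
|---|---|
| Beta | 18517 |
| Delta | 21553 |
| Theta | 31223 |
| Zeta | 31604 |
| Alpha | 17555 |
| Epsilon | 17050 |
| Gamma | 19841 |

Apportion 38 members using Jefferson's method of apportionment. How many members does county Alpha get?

4

Standard divisor 157343/38 ≈ 4140.605; standard quotas: Beta 4.472, Delta 5.205, Theta 7.541, Zeta 7.633, Alpha 4.240, Epsilon 4.118, Gamma 4.792.
Rounding down gives 4, 5, 7, 7, 4, 4, 4 = 35 seats, so the divisor must be adjusted.
With modified divisor 3800: modified quotas Beta 4.873, Delta 5.672, Theta 8.217, Zeta 8.317, Alpha 4.620, Epsilon 4.487, Gamma 5.221.
Rounding down: Beta 4, Delta 5, Theta 8, Zeta 8, Alpha 4, Epsilon 4, Gamma 5 (total 38).
Alpha receives 4.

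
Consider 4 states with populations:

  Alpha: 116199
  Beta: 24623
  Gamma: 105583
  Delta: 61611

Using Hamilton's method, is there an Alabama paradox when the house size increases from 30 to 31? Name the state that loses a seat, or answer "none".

At 30 seats: Alpha 11, Beta 3, Gamma 10, Delta 6.
At 31 seats: Alpha 12, Beta 2, Gamma 11, Delta 6.
Beta drops from 3 to 2.

Beta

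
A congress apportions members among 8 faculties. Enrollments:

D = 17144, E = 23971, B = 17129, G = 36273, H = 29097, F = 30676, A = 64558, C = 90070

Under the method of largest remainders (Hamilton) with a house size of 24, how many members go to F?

Total 308918; standard divisor 308918/24 ≈ 12871.583.
Standard quotas: D 1.3319, E 1.8623, B 1.3308, G 2.8181, H 2.2606, F 2.3832, A 5.0155, C 6.9976.
Lower quotas: D 1, E 1, B 1, G 2, H 2, F 2, A 5, C 6 (sum 20, leaving 4 seats).
Remainders in descending order: C 0.9976, E 0.8623, G 0.8181, F 0.3832, D 0.3319, B 0.3308, H 0.2606, A 0.0155.
The surplus seats go to C, E, G, F.
F receives 3.

3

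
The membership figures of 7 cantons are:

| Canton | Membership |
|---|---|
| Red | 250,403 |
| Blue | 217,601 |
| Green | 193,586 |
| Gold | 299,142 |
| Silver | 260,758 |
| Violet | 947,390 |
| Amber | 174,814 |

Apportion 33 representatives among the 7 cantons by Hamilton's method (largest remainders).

Red=4; Blue=3; Green=3; Gold=4; Silver=4; Violet=13; Amber=2

Standard divisor: 2343694 ÷ 33 ≈ 71021.03.
Standard quotas: Red 3.5258, Blue 3.0639, Green 2.7258, Gold 4.2120, Silver 3.6716, Violet 13.3396, Amber 2.4614.
Lower quotas: Red 3, Blue 3, Green 2, Gold 4, Silver 3, Violet 13, Amber 2 (sum 30, leaving 3 seats).
Remainders in descending order: Green 0.7258, Silver 0.6716, Red 0.5258, Amber 0.4614, Violet 0.3396, Gold 0.2120, Blue 0.0639.
Largest remainders: Green, Silver, Red receive the extra seats.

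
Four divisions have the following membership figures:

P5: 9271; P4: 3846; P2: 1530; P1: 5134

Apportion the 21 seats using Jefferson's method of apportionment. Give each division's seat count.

Standard divisor 19781/21 ≈ 941.952; standard quotas: P5 9.842, P4 4.083, P2 1.624, P1 5.450.
Rounding down gives 9, 4, 1, 5 = 19 seats, so the divisor must be adjusted.
With modified divisor 850: modified quotas P5 10.907, P4 4.525, P2 1.800, P1 6.040.
Rounding down: P5 10, P4 4, P2 1, P1 6 (total 21).

P5 10, P4 4, P2 1, P1 6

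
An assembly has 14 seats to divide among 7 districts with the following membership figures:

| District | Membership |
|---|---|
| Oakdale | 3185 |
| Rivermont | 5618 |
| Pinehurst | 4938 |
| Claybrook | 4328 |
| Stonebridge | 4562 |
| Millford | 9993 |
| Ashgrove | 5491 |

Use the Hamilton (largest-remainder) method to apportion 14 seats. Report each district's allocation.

Oakdale 1; Rivermont 2; Pinehurst 2; Claybrook 1; Stonebridge 2; Millford 4; Ashgrove 2

The standard divisor is 38115/14 ≈ 2722.5.
Standard quotas: Oakdale 1.1699, Rivermont 2.0635, Pinehurst 1.8138, Claybrook 1.5897, Stonebridge 1.6757, Millford 3.6705, Ashgrove 2.0169.
Lower quotas: Oakdale 1, Rivermont 2, Pinehurst 1, Claybrook 1, Stonebridge 1, Millford 3, Ashgrove 2 (sum 11, leaving 3 seats).
Remainders in descending order: Pinehurst 0.8138, Stonebridge 0.6757, Millford 0.6705, Claybrook 0.5897, Oakdale 0.1699, Rivermont 0.0635, Ashgrove 0.0169.
The surplus seats go to Pinehurst, Stonebridge, Millford.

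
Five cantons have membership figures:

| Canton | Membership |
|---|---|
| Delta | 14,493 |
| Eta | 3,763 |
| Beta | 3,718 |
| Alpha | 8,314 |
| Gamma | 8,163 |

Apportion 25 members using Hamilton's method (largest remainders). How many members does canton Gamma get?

Standard divisor: 38451 ÷ 25 ≈ 1538.04.
Standard quotas: Delta 9.4230, Eta 2.4466, Beta 2.4174, Alpha 5.4056, Gamma 5.3074.
Lower quotas: Delta 9, Eta 2, Beta 2, Alpha 5, Gamma 5 (sum 23, leaving 2 seats).
Remainders in descending order: Eta 0.4466, Delta 0.4230, Beta 0.4174, Alpha 0.4056, Gamma 0.3074.
The surplus seats go to Eta, Delta.
Gamma receives 5.

5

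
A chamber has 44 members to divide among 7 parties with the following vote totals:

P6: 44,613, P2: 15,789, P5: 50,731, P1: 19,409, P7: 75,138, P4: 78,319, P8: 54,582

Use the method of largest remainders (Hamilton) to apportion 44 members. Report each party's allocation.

Standard divisor: 338581 ÷ 44 ≈ 7695.023.
Standard quotas: P6 5.7976, P2 2.0518, P5 6.5927, P1 2.5223, P7 9.7645, P4 10.1779, P8 7.0932.
Lower quotas: P6 5, P2 2, P5 6, P1 2, P7 9, P4 10, P8 7 (sum 41, leaving 3 seats).
Remainders in descending order: P6 0.7976, P7 0.7645, P5 0.5927, P1 0.5223, P4 0.1779, P8 0.0932, P2 0.0518.
The surplus seats go to P6, P7, P5.

P6=6, P2=2, P5=7, P1=2, P7=10, P4=10, P8=7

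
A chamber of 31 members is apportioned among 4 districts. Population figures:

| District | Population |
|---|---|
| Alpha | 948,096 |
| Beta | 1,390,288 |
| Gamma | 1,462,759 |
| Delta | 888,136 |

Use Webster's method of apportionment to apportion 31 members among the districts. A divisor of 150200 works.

Alpha 6, Beta 9, Gamma 10, Delta 6

With modified divisor 150200: modified quotas Alpha 6.312, Beta 9.256, Gamma 9.739, Delta 5.913.
Rounding to the nearest integer: Alpha 6, Beta 9, Gamma 10, Delta 6 (total 31).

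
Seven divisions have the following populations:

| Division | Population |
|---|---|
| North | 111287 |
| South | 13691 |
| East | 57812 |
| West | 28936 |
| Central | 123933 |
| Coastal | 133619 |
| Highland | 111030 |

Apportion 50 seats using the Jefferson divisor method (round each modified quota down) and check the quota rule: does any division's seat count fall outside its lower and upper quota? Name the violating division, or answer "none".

none

Standard quotas: North 9.589, South 1.180, East 4.981, West 2.493, Central 10.678, Coastal 11.513, Highland 9.566.
Jefferson allocation: North 10, South 1, East 5, West 2, Central 11, Coastal 12, Highland 9.
Every allocation lies between the lower and upper quota.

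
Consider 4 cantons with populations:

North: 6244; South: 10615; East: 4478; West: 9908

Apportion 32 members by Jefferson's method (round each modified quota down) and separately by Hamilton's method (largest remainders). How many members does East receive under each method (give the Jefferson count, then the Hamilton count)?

Jefferson: North 6, South 11, East 4, West 11.
Hamilton: North 6, South 11, East 5, West 10.
East gets 4 under Jefferson and 5 under Hamilton.

4 and 5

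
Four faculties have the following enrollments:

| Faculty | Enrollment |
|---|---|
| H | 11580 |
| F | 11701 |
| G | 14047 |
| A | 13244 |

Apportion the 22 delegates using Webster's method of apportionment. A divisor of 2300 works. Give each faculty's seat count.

H: 5, F: 5, G: 6, A: 6

With modified divisor 2300: modified quotas H 5.035, F 5.087, G 6.107, A 5.758.
Rounding to the nearest integer: H 5, F 5, G 6, A 6 (total 22).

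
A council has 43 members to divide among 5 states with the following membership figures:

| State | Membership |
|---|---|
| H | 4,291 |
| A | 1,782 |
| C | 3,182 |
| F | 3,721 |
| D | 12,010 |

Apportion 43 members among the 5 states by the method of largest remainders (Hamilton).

The standard divisor is 24986/43 ≈ 581.07.
Standard quotas: H 7.3847, A 3.0668, C 5.4761, F 6.4037, D 20.6688.
Lower quotas: H 7, A 3, C 5, F 6, D 20 (sum 41, leaving 2 seats).
Remainders in descending order: D 0.6688, C 0.4761, F 0.4037, H 0.3847, A 0.0668.
The surplus seats go to D, C.

H 7, A 3, C 6, F 6, D 21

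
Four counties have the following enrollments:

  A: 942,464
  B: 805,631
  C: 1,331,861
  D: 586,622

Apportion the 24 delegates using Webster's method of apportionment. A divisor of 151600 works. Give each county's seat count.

A=6; B=5; C=9; D=4

With modified divisor 151600: modified quotas A 6.217, B 5.314, C 8.785, D 3.870.
Rounding to the nearest integer: A 6, B 5, C 9, D 4 (total 24).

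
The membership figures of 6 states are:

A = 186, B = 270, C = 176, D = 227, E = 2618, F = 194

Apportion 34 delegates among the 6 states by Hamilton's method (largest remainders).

A 2, B 2, C 2, D 2, E 24, F 2

Total 3671; standard divisor 3671/34 ≈ 107.971.
Standard quotas: A 1.723, B 2.501, C 1.630, D 2.102, E 24.247, F 1.797.
Lower quotas: A 1, B 2, C 1, D 2, E 24, F 1 (sum 31, leaving 3 seats).
Remainders in descending order: F 0.797, A 0.723, C 0.630, B 0.501, E 0.247, D 0.102.
The surplus seats go to F, A, C.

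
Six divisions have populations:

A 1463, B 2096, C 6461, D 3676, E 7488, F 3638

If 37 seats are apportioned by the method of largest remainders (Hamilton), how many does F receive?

The standard divisor is 24822/37 ≈ 670.865.
Standard quotas: A 2.1808, B 3.1243, C 9.6309, D 5.4795, E 11.1617, F 5.4229.
Lower quotas: A 2, B 3, C 9, D 5, E 11, F 5 (sum 35, leaving 2 seats).
Remainders in descending order: C 0.6309, D 0.4795, F 0.4229, A 0.1808, E 0.1617, B 0.1243.
Largest remainders: C, D receive the extra seats.
F receives 5.

5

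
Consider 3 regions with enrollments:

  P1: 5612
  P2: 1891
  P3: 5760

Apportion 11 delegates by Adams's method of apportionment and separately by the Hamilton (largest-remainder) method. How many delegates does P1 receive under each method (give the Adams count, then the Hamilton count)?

Adams: P1 4, P2 2, P3 5.
Hamilton: P1 5, P2 1, P3 5.
P1 gets 4 under Adams and 5 under Hamilton.

4 and 5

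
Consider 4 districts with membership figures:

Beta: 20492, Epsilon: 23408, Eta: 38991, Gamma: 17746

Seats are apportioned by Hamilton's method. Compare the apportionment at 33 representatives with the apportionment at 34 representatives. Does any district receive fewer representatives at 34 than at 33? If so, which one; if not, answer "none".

none

At 33 seats: Beta 7, Epsilon 7, Eta 13, Gamma 6.
At 34 seats: Beta 7, Epsilon 8, Eta 13, Gamma 6.
No district's allocation decreased.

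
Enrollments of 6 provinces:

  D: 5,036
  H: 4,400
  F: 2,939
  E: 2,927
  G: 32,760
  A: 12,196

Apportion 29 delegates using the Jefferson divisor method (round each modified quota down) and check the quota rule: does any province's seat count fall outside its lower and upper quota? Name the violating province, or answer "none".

Standard quotas: D 2.424, H 2.118, F 1.414, E 1.409, G 15.766, A 5.869.
Jefferson allocation: D 2, H 2, F 1, E 1, G 17, A 6.
G has quota 15.766 (lower 15, upper 16) but receives 17 — outside the quota interval.

G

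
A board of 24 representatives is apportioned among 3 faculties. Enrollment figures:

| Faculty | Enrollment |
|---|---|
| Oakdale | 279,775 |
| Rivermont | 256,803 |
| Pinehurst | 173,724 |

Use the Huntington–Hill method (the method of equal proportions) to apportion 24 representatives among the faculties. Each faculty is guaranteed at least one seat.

Oakdale=9; Rivermont=9; Pinehurst=6

With divisor 29878: modified quotas Oakdale 9.364, Rivermont 8.595, Pinehurst 5.814.
Geometric-mean thresholds: Oakdale √(9·10)=9.487, Rivermont √(8·9)=8.485, Pinehurst √(5·6)=5.477.
Each quota rounded against its threshold gives Oakdale 9, Rivermont 9, Pinehurst 6 (total 24).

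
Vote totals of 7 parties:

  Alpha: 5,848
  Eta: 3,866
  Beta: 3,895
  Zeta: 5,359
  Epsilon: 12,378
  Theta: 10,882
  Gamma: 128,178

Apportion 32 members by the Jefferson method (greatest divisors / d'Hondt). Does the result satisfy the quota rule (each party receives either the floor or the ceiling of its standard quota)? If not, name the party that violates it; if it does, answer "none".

Gamma

Standard quotas: Alpha 1.098, Eta 0.726, Beta 0.731, Zeta 1.006, Epsilon 2.324, Theta 2.043, Gamma 24.070.
Jefferson allocation: Alpha 1, Eta 0, Beta 0, Zeta 1, Epsilon 2, Theta 2, Gamma 26.
Gamma has quota 24.070 (lower 24, upper 25) but receives 26 — outside the quota interval.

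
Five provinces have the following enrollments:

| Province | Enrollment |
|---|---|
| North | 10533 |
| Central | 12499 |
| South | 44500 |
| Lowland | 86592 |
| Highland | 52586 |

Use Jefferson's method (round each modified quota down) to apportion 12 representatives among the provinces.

Standard divisor 206710/12 ≈ 17225.833; standard quotas: North 0.611, Central 0.726, South 2.583, Lowland 5.027, Highland 3.053.
Rounding down gives 0, 0, 2, 5, 3 = 10 seats, so the divisor must be adjusted.
With modified divisor 13800: modified quotas North 0.763, Central 0.906, South 3.225, Lowland 6.275, Highland 3.811.
Rounding down: North 0, Central 0, South 3, Lowland 6, Highland 3 (total 12).

North 0, Central 0, South 3, Lowland 6, Highland 3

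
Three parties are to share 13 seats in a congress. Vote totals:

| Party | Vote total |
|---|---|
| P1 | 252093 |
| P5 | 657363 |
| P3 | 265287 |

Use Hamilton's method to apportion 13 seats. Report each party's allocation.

P1: 3, P5: 7, P3: 3

The standard divisor is 1174743/13 ≈ 90364.846.
Standard quotas: P1 2.7897, P5 7.2745, P3 2.9357.
Lower quotas: P1 2, P5 7, P3 2 (sum 11, leaving 2 seats).
Remainders in descending order: P3 0.9357, P1 0.7897, P5 0.2745.
The surplus seats go to P3, P1.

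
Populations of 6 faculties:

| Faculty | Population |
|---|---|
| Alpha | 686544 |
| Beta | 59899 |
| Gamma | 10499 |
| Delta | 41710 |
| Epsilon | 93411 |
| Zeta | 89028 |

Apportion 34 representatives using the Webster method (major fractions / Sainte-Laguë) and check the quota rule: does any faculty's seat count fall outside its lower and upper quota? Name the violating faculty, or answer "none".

Standard quotas: Alpha 23.792, Beta 2.076, Gamma 0.364, Delta 1.445, Epsilon 3.237, Zeta 3.085.
Webster allocation: Alpha 25, Beta 2, Gamma 0, Delta 1, Epsilon 3, Zeta 3.
Alpha has quota 23.792 (lower 23, upper 24) but receives 25 — outside the quota interval.

Alpha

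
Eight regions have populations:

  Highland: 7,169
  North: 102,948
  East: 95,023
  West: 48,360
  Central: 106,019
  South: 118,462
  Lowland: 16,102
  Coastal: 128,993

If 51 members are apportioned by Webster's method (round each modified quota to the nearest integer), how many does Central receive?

9

Standard divisor 623076/51 ≈ 12217.176; standard quotas: Highland 0.587, North 8.426, East 7.778, West 3.958, Central 8.678, South 9.696, Lowland 1.318, Coastal 10.558.
Rounding to the nearest integer gives 1, 8, 8, 4, 9, 10, 1, 11 = 52 seats, so the divisor must be adjusted.
With modified divisor 12400: modified quotas Highland 0.578, North 8.302, East 7.663, West 3.900, Central 8.550, South 9.553, Lowland 1.299, Coastal 10.403.
Rounding to the nearest integer: Highland 1, North 8, East 8, West 4, Central 9, South 10, Lowland 1, Coastal 10 (total 51).
Central receives 9.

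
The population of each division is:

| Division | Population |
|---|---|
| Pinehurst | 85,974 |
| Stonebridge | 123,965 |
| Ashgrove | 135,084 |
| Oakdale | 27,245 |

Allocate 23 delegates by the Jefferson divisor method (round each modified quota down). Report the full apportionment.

Standard divisor 372268/23 ≈ 16185.565; standard quotas: Pinehurst 5.312, Stonebridge 7.659, Ashgrove 8.346, Oakdale 1.683.
Rounding down gives 5, 7, 8, 1 = 21 seats, so the divisor must be adjusted.
With modified divisor 14700: modified quotas Pinehurst 5.849, Stonebridge 8.433, Ashgrove 9.189, Oakdale 1.853.
Rounding down: Pinehurst 5, Stonebridge 8, Ashgrove 9, Oakdale 1 (total 23).

Pinehurst=5, Stonebridge=8, Ashgrove=9, Oakdale=1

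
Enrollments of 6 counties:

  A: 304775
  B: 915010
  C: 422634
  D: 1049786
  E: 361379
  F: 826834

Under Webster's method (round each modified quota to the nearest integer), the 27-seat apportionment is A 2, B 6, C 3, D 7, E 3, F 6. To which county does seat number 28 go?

Priority for the next seat is population ÷ (current seats + 0.5).
Priorities: A 121910.000, B 140770.769, C 120752.571, D 139971.467, E 103251.143, F 127205.231.
Highest priority: B.

B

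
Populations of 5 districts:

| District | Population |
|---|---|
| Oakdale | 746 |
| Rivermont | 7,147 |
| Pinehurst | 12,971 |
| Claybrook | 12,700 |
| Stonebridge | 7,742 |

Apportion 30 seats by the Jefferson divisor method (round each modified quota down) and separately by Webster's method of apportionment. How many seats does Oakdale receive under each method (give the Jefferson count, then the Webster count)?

Jefferson: Oakdale 0, Rivermont 5, Pinehurst 10, Claybrook 9, Stonebridge 6.
Webster: Oakdale 1, Rivermont 5, Pinehurst 9, Claybrook 9, Stonebridge 6.
Oakdale gets 0 under Jefferson and 1 under Webster.

0 and 1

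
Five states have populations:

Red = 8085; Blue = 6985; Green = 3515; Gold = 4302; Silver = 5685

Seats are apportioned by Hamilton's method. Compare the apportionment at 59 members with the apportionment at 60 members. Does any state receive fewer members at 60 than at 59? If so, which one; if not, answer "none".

At 59 seats: Red 17, Blue 14, Green 7, Gold 9, Silver 12.
At 60 seats: Red 17, Blue 15, Green 7, Gold 9, Silver 12.
No state's allocation decreased.

none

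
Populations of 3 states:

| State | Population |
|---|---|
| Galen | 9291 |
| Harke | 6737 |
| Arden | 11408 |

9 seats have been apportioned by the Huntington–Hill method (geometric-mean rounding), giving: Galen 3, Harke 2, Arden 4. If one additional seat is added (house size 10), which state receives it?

Priority for the next seat is population ÷ (√(s·(s+1))).
Priorities: Galen 2682.081, Harke 2750.369, Arden 2550.906.
Highest priority: Harke.

Harke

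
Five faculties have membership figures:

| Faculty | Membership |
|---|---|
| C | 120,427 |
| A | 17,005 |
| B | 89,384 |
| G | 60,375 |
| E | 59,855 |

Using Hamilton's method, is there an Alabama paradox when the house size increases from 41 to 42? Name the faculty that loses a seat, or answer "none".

none

At 41 seats: C 14, A 2, B 11, G 7, E 7.
At 42 seats: C 15, A 2, B 11, G 7, E 7.
No faculty's allocation decreased.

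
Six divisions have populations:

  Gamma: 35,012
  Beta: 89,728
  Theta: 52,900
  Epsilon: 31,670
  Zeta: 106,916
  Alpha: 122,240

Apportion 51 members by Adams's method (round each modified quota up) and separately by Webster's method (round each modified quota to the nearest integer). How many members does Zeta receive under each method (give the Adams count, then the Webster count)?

Adams: Gamma 4, Beta 11, Theta 6, Epsilon 4, Zeta 12, Alpha 14.
Webster: Gamma 4, Beta 10, Theta 6, Epsilon 4, Zeta 13, Alpha 14.
Zeta gets 12 under Adams and 13 under Webster.

12 and 13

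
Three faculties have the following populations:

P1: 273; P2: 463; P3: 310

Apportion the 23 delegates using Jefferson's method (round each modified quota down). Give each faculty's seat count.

Standard divisor 1046/23 ≈ 45.478; standard quotas: P1 6.003, P2 10.181, P3 6.816.
Rounding down gives 6, 10, 6 = 22 seats, so the divisor must be adjusted.
With modified divisor 43: modified quotas P1 6.349, P2 10.767, P3 7.209.
Rounding down: P1 6, P2 10, P3 7 (total 23).

P1=6, P2=10, P3=7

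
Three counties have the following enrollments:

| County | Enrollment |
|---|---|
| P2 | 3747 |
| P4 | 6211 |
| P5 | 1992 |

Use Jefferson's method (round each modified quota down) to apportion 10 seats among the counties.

Standard divisor 11950/10 ≈ 1195; standard quotas: P2 3.136, P4 5.197, P5 1.667.
Rounding down gives 3, 5, 1 = 9 seats, so the divisor must be adjusted.
With modified divisor 1020: modified quotas P2 3.674, P4 6.089, P5 1.953.
Rounding down: P2 3, P4 6, P5 1 (total 10).

P2=3, P4=6, P5=1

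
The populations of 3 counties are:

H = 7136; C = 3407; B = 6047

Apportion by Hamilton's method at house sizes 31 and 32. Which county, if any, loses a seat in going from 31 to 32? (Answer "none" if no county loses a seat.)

At 31 seats: H 13, C 7, B 11.
At 32 seats: H 14, C 6, B 12.
C drops from 7 to 6.

C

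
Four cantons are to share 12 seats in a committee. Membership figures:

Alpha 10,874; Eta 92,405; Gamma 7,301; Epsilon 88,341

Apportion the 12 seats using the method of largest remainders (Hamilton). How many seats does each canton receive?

Alpha: 1, Eta: 6, Gamma: 0, Epsilon: 5

Total 198921; standard divisor 198921/12 ≈ 16576.75.
Standard quotas: Alpha 0.6560, Eta 5.5744, Gamma 0.4404, Epsilon 5.3292.
Lower quotas: Alpha 0, Eta 5, Gamma 0, Epsilon 5 (sum 10, leaving 2 seats).
Remainders in descending order: Alpha 0.6560, Eta 0.5744, Gamma 0.4404, Epsilon 0.3292.
Largest remainders: Alpha, Eta receive the extra seats.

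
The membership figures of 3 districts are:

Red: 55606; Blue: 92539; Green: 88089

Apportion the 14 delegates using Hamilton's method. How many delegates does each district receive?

Red 3, Blue 6, Green 5

Total 236234; standard divisor 236234/14 ≈ 16873.857.
Standard quotas: Red 3.2954, Blue 5.4842, Green 5.2204.
Lower quotas: Red 3, Blue 5, Green 5 (sum 13, leaving 1 seat).
Remainders in descending order: Blue 0.4842, Red 0.2954, Green 0.2204.
The surplus seat goes to Blue.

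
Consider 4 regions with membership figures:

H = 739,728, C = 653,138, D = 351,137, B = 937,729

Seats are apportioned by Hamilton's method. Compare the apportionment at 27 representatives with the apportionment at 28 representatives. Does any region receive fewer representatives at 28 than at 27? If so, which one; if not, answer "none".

At 27 seats: H 7, C 7, D 4, B 9.
At 28 seats: H 8, C 7, D 3, B 10.
D drops from 4 to 3.

D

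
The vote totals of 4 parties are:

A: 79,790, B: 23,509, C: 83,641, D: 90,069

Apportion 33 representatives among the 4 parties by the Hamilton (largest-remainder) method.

A 9; B 3; C 10; D 11

The standard divisor is 277009/33 ≈ 8394.212.
Standard quotas: A 9.5054, B 2.8006, C 9.9641, D 10.7299.
Lower quotas: A 9, B 2, C 9, D 10 (sum 30, leaving 3 seats).
Remainders in descending order: C 0.9641, B 0.8006, D 0.7299, A 0.5054.
The surplus seats go to C, B, D.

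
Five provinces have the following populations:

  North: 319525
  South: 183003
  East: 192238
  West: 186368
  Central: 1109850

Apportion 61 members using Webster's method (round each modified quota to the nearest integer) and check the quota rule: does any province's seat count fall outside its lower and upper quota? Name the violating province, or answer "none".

Central

Standard quotas: North 9.790, South 5.607, East 5.890, West 5.710, Central 34.004.
Webster allocation: North 10, South 6, East 6, West 6, Central 33.
Central has quota 34.004 (lower 34, upper 35) but receives 33 — outside the quota interval.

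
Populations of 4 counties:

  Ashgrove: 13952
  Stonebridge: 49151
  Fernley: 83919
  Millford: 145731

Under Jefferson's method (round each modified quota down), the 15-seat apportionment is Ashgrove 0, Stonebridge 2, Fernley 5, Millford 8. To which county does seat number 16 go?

Priority for the next seat is population ÷ (current seats + 1).
Priorities: Ashgrove 13952.000, Stonebridge 16383.667, Fernley 13986.500, Millford 16192.333.
Highest priority: Stonebridge.

Stonebridge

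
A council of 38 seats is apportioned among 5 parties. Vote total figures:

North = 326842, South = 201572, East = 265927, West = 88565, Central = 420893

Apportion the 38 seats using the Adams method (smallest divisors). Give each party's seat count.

North=9, South=6, East=8, West=3, Central=12

Standard divisor 1303799/38 ≈ 34310.5; standard quotas: North 9.526, South 5.875, East 7.751, West 2.581, Central 12.267.
Rounding up gives 10, 6, 8, 3, 13 = 40 seats, so the divisor must be adjusted.
With modified divisor 37200: modified quotas North 8.786, South 5.419, East 7.149, West 2.381, Central 11.314.
Rounding up: North 9, South 6, East 8, West 3, Central 12 (total 38).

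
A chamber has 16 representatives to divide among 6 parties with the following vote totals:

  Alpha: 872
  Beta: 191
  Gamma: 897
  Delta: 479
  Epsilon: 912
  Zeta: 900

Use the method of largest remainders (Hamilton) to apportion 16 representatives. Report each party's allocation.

Total 4251; standard divisor 4251/16 ≈ 265.688.
Standard quotas: Alpha 3.282, Beta 0.719, Gamma 3.376, Delta 1.803, Epsilon 3.433, Zeta 3.387.
Lower quotas: Alpha 3, Beta 0, Gamma 3, Delta 1, Epsilon 3, Zeta 3 (sum 13, leaving 3 seats).
Remainders in descending order: Delta 0.803, Beta 0.719, Epsilon 0.433, Zeta 0.387, Gamma 0.376, Alpha 0.282.
Largest remainders: Delta, Beta, Epsilon receive the extra seats.

Alpha 3, Beta 1, Gamma 3, Delta 2, Epsilon 4, Zeta 3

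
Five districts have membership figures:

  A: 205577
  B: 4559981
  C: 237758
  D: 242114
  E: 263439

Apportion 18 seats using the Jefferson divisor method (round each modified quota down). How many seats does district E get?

1

Standard divisor 5508869/18 ≈ 306048.278; standard quotas: A 0.672, B 14.900, C 0.777, D 0.791, E 0.861.
Rounding down gives 0, 14, 0, 0, 0 = 14 seats, so the divisor must be adjusted.
With modified divisor 256364: modified quotas A 0.802, B 17.787, C 0.927, D 0.944, E 1.028.
Rounding down: A 0, B 17, C 0, D 0, E 1 (total 18).
E receives 1.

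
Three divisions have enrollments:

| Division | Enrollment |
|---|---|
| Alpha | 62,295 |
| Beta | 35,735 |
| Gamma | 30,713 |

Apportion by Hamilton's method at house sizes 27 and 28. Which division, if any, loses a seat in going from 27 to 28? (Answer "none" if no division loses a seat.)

At 27 seats: Alpha 13, Beta 8, Gamma 6.
At 28 seats: Alpha 13, Beta 8, Gamma 7.
No division's allocation decreased.

none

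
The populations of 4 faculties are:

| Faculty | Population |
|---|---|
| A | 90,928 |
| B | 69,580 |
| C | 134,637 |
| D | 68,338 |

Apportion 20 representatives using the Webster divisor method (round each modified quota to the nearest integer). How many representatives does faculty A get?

Standard divisor 363483/20 ≈ 18174.15; standard quotas: A 5.003, B 3.829, C 7.408, D 3.760.
Rounding to the nearest integer gives A 5, B 4, C 7, D 4 — total 20, matching the house size, so no adjustment is needed.
A receives 5.

5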